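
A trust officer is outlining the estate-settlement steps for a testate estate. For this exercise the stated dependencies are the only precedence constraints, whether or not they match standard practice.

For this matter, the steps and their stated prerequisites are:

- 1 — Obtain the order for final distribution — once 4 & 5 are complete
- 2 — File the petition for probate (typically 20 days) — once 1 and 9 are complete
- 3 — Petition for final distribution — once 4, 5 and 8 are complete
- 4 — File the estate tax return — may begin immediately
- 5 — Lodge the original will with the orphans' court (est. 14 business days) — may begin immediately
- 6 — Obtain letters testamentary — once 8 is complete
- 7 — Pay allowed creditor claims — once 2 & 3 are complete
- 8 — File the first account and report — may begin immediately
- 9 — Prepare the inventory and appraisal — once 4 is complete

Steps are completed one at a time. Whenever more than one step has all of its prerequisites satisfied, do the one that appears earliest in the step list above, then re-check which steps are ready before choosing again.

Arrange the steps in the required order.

4, 5 and 8 have no prerequisites; 4 is listed earlier, so 4 is first.
Ready: 5, 8 and 9. 5 is listed earlier → 5.
1 now also ready, so the ready set is {1, 8, 9}; 1 is listed earlier → 1.
Ready: 8 and 9. 8 is listed earlier → 8.
3 and 6 now also ready, so the ready set is {3, 6, 9}; 3 is listed earlier → 3.
6 and 9 are both available; 6 is listed earlier → 6.
9 needed 4, now all done → 9.
2 needed 1 and 9, now all done → 2.
Next only 7 has its prerequisites met → 7.

4 5 1 8 3 6 9 2 7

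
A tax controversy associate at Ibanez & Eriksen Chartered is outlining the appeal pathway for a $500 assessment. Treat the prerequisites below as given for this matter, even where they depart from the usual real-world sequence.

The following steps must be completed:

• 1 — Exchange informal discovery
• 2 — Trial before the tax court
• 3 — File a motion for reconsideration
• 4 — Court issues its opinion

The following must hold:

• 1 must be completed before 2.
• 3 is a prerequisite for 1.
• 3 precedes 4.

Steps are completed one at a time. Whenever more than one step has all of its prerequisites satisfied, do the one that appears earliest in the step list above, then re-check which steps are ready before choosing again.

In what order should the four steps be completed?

Only 3 has no prerequisites, so it is first.
1 and 4 are both available; 1 is listed earlier → 1.
2 now also ready, so the ready set is {2, 4}; 2 is listed earlier → 2.
4 is the only step now ready → 4.

3, 1, 2, 4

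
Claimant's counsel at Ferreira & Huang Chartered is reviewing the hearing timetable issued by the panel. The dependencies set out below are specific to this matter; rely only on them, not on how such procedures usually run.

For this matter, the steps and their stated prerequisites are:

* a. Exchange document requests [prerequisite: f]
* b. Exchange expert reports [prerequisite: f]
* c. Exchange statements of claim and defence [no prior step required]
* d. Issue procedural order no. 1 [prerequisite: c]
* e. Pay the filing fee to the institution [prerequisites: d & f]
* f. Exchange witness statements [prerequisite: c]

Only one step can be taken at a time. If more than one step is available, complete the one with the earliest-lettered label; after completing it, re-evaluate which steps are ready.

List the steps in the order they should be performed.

c is the only step with nothing outstanding, so it goes first.
d and f are both available; d has the earlier label → d.
f needed c, now all done → f.
a, b and e are all available; a has the earlier label → a.
Now b and e have their prerequisites met. b has the earlier label, so b next.
e is the only step now ready → e.

c → d → f → a → b → e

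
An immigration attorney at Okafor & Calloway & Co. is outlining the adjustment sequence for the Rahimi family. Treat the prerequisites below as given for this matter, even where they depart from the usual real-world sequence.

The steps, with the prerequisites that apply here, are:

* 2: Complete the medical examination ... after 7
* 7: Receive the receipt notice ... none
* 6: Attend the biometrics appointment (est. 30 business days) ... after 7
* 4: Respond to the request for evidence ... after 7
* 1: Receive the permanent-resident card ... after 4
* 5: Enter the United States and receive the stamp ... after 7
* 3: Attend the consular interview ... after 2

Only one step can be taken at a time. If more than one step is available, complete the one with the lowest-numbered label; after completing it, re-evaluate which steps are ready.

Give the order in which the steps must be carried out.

7 has no prerequisites → 7 first.
2, 4, 5 and 6 are all available; 2 has the earlier label → 2.
3 now also ready, so the ready set is {3, 4, 5, 6}; 3 has the earlier label → 3.
4, 5 and 6 are all available; 4 has the earlier label → 4.
Ready: 1, 5 and 6. 1 has the earlier label → 1.
Now 5 and 6 have their prerequisites met. 5 has the earlier label, so 5 next.
Next only 6 has its prerequisites met → 6.

7, 2, 3, 4, 1, 5, 6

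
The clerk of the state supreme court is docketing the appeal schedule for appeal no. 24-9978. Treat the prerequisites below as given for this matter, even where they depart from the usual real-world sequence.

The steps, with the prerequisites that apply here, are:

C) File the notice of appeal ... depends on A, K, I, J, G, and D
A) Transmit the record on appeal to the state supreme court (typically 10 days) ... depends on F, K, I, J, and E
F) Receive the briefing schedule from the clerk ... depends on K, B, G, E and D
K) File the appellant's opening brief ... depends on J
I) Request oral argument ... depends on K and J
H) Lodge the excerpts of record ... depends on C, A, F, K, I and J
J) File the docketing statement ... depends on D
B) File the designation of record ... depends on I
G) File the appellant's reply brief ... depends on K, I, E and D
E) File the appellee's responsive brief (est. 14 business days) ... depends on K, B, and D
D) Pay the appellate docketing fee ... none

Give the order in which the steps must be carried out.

D → J → K → I → B → E → G → F → A → C → H

D is the only step with nothing outstanding, so it goes first.
J needed D, now all done → J.
Next only K has its prerequisites met → K.
Next only I has its prerequisites met → I.
B is the only step now ready → B.
That leaves E as the only ready step → E.
Next only G has its prerequisites met → G.
F needed K, B, G, E and D, now all done → F.
That leaves A as the only ready step → A.
C needed A, K, I, J, G and D, now all done → C.
H needed C, A, F, K, I and J, now all done → H.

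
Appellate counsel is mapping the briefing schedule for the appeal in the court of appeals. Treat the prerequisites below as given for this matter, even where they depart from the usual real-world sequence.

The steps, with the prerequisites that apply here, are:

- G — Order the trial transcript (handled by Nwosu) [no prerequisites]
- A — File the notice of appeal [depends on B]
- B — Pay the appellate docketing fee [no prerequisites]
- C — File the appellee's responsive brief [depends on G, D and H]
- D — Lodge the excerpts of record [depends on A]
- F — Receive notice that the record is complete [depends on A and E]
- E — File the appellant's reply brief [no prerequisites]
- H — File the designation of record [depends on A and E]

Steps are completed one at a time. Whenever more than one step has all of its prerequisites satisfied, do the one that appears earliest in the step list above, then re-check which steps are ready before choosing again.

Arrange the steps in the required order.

G → B → A → D → E → F → H → C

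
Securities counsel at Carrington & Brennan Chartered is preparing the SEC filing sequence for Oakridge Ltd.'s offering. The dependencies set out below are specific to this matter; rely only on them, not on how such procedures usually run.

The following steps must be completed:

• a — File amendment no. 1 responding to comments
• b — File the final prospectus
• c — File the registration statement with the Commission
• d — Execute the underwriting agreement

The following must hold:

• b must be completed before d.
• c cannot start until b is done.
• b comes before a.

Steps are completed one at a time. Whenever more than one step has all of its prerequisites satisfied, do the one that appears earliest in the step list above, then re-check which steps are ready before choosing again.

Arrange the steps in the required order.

b, a, c, d

b is the only step with nothing outstanding, so it goes first.
Ready: a, c and d. a is listed earlier → a.
c and d are both available; c is listed earlier → c.
That leaves d as the only ready step → d.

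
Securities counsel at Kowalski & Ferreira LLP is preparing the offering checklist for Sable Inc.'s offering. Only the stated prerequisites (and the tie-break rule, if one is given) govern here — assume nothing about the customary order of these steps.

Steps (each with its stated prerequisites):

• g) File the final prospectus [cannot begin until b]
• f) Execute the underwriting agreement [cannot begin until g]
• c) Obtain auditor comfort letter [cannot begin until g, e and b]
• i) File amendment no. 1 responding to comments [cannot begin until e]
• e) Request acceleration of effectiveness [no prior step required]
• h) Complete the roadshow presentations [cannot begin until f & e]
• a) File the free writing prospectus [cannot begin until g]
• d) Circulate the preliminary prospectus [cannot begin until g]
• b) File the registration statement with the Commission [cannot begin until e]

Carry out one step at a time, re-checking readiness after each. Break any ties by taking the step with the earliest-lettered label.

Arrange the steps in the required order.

e, b, g, a, c, d, f, h, i

e has no prerequisites → e first.
Ready: b and i. b has the earlier label → b.
Now g and i have their prerequisites met. g has the earlier label, so g next.
Now a, c, d, f and i have their prerequisites met. a has the earlier label, so a next.
c, d, f and i are all available; c has the earlier label → c.
d, f and i are all available; d has the earlier label → d.
Now f and i have their prerequisites met. f has the earlier label, so f next.
Now h and i have their prerequisites met. h has the earlier label, so h next.
That leaves i as the only ready step → i.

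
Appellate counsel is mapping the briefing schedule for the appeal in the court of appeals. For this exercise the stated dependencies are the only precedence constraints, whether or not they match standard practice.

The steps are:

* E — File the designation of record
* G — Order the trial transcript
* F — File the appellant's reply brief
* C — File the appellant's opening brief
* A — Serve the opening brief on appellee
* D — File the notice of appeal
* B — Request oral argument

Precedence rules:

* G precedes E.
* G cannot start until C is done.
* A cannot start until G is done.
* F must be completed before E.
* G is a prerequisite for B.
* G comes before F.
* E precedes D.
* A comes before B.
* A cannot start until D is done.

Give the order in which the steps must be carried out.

C, G, F, E, D, A, B

Only C has no prerequisites, so it is first.
G needed C, now all done → G.
F needed G, now all done → F.
E needed G and F, now all done → E.
That leaves D as the only ready step → D.
A is the only step now ready → A.
B needed G and A, now all done → B.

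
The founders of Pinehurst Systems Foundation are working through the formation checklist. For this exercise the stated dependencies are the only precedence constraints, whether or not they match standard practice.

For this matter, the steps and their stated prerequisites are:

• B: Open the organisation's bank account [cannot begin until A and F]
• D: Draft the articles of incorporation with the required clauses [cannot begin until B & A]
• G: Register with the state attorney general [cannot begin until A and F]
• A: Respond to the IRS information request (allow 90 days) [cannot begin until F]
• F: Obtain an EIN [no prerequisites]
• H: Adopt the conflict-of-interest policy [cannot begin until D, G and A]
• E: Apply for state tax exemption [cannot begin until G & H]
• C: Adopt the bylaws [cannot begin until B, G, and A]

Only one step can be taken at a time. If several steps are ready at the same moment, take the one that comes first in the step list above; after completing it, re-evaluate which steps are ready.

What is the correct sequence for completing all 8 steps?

F has no prerequisites → F first.
That leaves A as the only ready step → A.
Ready: B and G. B is listed earlier → B.
Ready: D and G. D is listed earlier → D.
G needed A and F, now all done → G.
Now H and C have their prerequisites met. H is listed earlier, so H next.
Ready: E and C. E is listed earlier → E.
C is the only step now ready → C.

F, A, B, D, G, H, E, C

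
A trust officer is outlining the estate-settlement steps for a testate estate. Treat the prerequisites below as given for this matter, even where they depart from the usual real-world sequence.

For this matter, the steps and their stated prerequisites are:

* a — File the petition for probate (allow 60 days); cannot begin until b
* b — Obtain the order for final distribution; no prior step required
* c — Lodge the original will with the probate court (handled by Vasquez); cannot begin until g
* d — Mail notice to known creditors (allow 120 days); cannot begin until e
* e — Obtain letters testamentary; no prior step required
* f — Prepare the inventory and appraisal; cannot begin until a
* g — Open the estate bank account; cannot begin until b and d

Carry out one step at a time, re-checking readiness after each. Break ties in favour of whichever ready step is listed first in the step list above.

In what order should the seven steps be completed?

b and e have no prerequisites; b is listed earlier, so b is first.
a now also ready, so the ready set is {a, e}; a is listed earlier → a.
e and f are both available; e is listed earlier → e.
Ready: d and f. d is listed earlier → d.
g now also ready, so the ready set is {f, g}; f is listed earlier → f.
g is the only step now ready → g.
Next only c has its prerequisites met → c.

b, a, e, d, f, g, c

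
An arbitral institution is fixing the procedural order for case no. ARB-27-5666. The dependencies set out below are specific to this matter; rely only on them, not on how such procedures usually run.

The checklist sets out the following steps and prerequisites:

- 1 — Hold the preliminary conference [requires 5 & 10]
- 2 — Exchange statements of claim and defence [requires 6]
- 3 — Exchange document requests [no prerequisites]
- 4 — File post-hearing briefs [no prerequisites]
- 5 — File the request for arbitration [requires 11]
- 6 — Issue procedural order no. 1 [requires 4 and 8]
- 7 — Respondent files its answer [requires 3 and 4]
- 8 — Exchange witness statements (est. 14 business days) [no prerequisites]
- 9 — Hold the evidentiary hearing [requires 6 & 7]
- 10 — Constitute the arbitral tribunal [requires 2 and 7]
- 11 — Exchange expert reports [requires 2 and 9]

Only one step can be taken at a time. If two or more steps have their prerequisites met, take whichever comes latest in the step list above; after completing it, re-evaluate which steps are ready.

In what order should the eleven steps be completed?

8, 4 and 3 have no prerequisites; 8 is listed later, so 8 is first.
Ready: 4 and 3. 4 is listed later → 4.
Now 6 and 3 have their prerequisites met. 6 is listed later, so 6 next.
3 and 2 are both available; 3 is listed later → 3.
7 and 2 are both available; 7 is listed later → 7.
9 now also ready, so the ready set is {9, 2}; 9 is listed later → 9.
2 needed 6, now all done → 2.
Now 11 and 10 have their prerequisites met. 11 is listed later, so 11 next.
10 and 5 are both available; 10 is listed later → 10.
5 needed 11, now all done → 5.
Next only 1 has its prerequisites met → 1.

8 4 6 3 7 9 2 11 10 5 1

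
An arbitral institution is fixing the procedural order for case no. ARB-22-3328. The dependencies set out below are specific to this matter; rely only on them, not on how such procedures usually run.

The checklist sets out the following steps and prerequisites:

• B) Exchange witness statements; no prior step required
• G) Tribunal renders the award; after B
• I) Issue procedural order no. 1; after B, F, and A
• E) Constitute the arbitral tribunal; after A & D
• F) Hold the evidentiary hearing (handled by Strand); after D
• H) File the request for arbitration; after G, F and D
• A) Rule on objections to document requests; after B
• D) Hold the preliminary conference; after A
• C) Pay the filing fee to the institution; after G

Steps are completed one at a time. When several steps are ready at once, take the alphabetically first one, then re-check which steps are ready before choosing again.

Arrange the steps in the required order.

B has no prerequisites → B first.
Now A and G have their prerequisites met. A has the earlier label, so A next.
D and G are both available; D has the earlier label → D.
E and F now also ready, so the ready set is {E, F, G}; E has the earlier label → E.
Ready: F and G. F has the earlier label → F.
I now also ready, so the ready set is {G, I}; G has the earlier label → G.
C and H now also ready, so the ready set is {C, H, I}; C has the earlier label → C.
Now H and I have their prerequisites met. H has the earlier label, so H next.
Next only I has its prerequisites met → I.

B, A, D, E, F, G, C, H, I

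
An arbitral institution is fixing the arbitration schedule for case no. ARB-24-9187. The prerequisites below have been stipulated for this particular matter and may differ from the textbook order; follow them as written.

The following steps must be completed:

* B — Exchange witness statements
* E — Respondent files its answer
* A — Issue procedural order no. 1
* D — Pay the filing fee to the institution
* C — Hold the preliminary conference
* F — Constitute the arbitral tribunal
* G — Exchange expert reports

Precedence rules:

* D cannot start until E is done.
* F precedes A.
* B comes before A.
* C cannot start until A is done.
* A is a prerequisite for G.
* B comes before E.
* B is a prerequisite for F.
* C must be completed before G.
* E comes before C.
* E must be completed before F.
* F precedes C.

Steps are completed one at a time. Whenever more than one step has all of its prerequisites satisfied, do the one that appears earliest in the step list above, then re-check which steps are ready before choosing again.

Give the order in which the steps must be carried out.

B → E → D → F → A → C → G

B has no prerequisites → B first.
E needed B, now all done → E.
Now D and F have their prerequisites met. D is listed earlier, so D next.
Next only F has its prerequisites met → F.
Next only A has its prerequisites met → A.
C needed E, A and F, now all done → C.
That leaves G as the only ready step → G.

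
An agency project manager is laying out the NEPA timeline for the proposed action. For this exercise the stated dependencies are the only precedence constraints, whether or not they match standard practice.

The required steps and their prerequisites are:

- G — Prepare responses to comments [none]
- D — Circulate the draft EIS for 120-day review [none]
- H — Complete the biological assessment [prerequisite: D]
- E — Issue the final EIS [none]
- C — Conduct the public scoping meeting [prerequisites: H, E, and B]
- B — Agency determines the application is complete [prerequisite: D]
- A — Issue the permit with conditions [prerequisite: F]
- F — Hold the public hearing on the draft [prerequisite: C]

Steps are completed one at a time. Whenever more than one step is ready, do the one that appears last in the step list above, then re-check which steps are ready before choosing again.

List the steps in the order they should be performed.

Nothing is required for E, D and G. E is listed later → E first.
D and G are both available; D is listed later → D.
B and H now also ready, so the ready set is {B, H, G}; B is listed later → B.
H and G are both available; H is listed later → H.
C now also ready, so the ready set is {C, G}; C is listed later → C.
F now also ready, so the ready set is {F, G}; F is listed later → F.
A now also ready, so the ready set is {A, G}; A is listed later → A.
Next only G has its prerequisites met → G.

E D B H C F A G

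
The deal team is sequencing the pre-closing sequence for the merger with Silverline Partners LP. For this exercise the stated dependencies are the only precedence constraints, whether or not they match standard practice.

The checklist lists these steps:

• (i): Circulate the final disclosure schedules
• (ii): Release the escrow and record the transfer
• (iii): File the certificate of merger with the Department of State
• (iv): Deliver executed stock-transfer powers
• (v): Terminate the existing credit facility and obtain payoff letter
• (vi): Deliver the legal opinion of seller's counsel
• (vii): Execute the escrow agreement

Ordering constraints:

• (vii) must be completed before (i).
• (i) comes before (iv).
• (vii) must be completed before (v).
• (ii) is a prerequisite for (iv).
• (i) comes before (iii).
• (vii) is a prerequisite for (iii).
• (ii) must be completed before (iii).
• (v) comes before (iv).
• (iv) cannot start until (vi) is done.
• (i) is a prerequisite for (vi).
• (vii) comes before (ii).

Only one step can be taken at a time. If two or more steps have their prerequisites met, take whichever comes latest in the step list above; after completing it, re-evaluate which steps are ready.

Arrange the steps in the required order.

(vii), (v), (ii), (i), (vi), (iv), (iii)

(vii) is the only step with nothing outstanding, so it goes first.
Ready: (v), (ii) and (i). (v) is listed later → (v).
Now (ii) and (i) have their prerequisites met. (ii) is listed later, so (ii) next.
That leaves (i) as the only ready step → (i).
Ready: (vi) and (iii). (vi) is listed later → (vi).
Now (iv) and (iii) have their prerequisites met. (iv) is listed later, so (iv) next.
(iii) needed (vii), (ii) and (i), now all done → (iii).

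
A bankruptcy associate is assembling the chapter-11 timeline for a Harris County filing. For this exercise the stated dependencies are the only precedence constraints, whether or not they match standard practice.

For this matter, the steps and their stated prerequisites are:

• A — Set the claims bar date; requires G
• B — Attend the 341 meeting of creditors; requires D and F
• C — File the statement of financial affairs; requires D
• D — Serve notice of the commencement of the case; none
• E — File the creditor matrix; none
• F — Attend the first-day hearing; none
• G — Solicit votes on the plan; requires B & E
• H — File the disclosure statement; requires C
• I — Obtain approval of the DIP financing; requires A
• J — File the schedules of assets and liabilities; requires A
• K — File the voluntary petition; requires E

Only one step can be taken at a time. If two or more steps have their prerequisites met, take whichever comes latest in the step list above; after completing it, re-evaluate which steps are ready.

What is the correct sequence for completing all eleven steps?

F, E, K, D, C, H, B, G, A, J, I

Nothing is required for F, E and D. F is listed later → F first.
Now E and D have their prerequisites met. E is listed later, so E next.
K and D are both available; K is listed later → K.
Next only D has its prerequisites met → D.
C and B are both available; C is listed later → C.
H now also ready, so the ready set is {H, B}; H is listed later → H.
That leaves B as the only ready step → B.
That leaves G as the only ready step → G.
A needed G, now all done → A.
J and I are both available; J is listed later → J.
I needed A, now all done → I.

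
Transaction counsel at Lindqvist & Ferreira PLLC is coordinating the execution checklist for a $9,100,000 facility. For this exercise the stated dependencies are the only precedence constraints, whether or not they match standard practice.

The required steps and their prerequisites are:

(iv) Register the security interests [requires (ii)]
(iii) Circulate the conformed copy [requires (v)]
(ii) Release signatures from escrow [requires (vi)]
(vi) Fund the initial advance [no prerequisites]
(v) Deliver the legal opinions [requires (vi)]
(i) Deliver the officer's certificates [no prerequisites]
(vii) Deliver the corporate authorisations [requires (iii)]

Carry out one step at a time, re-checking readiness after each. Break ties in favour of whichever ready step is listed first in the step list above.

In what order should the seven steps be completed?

(vi) → (ii) → (iv) → (v) → (iii) → (i) → (vii)

Nothing is required for (vi) and (i). (vi) is listed earlier → (vi) first.
Now (ii), (v) and (i) have their prerequisites met. (ii) is listed earlier, so (ii) next.
(iv) now also ready, so the ready set is {(iv), (v), (i)}; (iv) is listed earlier → (iv).
Now (v) and (i) have their prerequisites met. (v) is listed earlier, so (v) next.
(iii) now also ready, so the ready set is {(iii), (i)}; (iii) is listed earlier → (iii).
(vii) now also ready, so the ready set is {(i), (vii)}; (i) is listed earlier → (i).
That leaves (vii) as the only ready step → (vii).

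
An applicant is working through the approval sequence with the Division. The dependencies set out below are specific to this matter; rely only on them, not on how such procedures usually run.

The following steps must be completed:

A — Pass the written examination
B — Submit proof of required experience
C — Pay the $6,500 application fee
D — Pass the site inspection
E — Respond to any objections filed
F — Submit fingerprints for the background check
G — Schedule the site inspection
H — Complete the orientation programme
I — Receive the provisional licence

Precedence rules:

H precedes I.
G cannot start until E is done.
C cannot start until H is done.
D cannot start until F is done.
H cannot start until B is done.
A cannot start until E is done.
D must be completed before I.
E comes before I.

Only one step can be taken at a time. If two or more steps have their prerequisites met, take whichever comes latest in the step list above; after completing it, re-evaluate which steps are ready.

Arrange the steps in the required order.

Nothing is required for F, E and B. F is listed later → F first.
D now also ready, so the ready set is {E, D, B}; E is listed later → E.
G, D, B and A are all available; G is listed later → G.
Now D, B and A have their prerequisites met. D is listed later, so D next.
Ready: B and A. B is listed later → B.
H and A are both available; H is listed later → H.
I, C and A are all available; I is listed later → I.
Ready: C and A. C is listed later → C.
A is the only step now ready → A.

F, E, G, D, B, H, I, C, A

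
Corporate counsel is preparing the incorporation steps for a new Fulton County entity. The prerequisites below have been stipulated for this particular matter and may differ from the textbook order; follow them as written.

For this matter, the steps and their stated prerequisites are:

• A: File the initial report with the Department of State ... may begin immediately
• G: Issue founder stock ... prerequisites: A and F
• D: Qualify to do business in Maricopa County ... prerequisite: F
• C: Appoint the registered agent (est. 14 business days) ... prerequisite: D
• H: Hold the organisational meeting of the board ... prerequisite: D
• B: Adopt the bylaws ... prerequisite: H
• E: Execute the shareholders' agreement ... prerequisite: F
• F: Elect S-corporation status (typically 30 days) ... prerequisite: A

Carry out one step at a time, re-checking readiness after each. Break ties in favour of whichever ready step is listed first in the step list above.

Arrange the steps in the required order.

A F G D C H B E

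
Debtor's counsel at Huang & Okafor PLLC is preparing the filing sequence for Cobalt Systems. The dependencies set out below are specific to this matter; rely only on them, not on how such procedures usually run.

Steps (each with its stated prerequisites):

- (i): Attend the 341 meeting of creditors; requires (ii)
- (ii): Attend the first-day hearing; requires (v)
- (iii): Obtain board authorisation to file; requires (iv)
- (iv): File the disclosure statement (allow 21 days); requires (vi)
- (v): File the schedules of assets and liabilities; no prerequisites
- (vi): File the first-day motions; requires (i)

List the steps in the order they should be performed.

(v), (ii), (i), (vi), (iv), (iii)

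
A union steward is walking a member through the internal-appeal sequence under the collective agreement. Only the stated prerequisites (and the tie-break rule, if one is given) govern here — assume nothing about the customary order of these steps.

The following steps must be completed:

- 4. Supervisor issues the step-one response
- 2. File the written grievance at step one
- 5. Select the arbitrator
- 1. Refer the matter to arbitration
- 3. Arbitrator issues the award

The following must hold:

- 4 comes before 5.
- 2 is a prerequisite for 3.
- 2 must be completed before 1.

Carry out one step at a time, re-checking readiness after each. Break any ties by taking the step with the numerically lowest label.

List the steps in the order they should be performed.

Nothing is required for 2 and 4. 2 has the earlier label → 2 first.
1 and 3 now also ready, so the ready set is {1, 3, 4}; 1 has the earlier label → 1.
Ready: 3 and 4. 3 has the earlier label → 3.
4 is the only step now ready → 4.
That leaves 5 as the only ready step → 5.

2, 1, 3, 4, 5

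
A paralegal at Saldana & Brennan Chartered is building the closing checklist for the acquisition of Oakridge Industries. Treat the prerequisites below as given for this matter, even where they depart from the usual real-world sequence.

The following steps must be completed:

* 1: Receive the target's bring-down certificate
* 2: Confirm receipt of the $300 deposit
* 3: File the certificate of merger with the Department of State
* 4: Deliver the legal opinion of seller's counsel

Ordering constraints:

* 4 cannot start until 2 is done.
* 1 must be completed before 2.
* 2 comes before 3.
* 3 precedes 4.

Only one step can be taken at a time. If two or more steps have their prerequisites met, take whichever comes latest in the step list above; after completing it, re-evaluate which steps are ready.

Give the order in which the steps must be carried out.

Only 1 has no prerequisites, so it is first.
2 is the only step now ready → 2.
3 needed 2, now all done → 3.
4 needed 3 and 2, now all done → 4.

1, 2, 3, 4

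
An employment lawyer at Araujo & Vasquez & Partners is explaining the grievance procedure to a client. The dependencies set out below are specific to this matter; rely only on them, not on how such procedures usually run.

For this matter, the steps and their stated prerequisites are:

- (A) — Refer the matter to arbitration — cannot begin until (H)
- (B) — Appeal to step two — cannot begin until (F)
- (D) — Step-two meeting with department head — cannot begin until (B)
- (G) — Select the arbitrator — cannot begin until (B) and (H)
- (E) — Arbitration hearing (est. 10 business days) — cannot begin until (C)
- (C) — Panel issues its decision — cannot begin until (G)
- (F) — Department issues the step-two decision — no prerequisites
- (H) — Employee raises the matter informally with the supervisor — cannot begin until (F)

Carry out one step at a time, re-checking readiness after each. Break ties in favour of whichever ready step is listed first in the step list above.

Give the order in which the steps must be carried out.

(F) → (B) → (D) → (H) → (A) → (G) → (C) → (E)

Only (F) has no prerequisites, so it is first.
(B) and (H) are both available; (B) is listed earlier → (B).
(D) now also ready, so the ready set is {(D), (H)}; (D) is listed earlier → (D).
(H) needed (F), now all done → (H).
(A) and (G) are both available; (A) is listed earlier → (A).
Next only (G) has its prerequisites met → (G).
(C) needed (G), now all done → (C).
(E) is the only step now ready → (E).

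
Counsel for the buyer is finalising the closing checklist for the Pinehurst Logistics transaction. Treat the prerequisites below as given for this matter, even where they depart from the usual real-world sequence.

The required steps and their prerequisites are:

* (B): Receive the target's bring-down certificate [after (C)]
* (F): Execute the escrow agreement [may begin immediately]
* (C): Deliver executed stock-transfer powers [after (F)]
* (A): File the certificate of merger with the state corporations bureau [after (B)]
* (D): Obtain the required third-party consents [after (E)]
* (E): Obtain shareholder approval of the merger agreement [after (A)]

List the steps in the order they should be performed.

(F), (C), (B), (A), (E), (D)

Only (F) has no prerequisites, so it is first.
That leaves (C) as the only ready step → (C).
That leaves (B) as the only ready step → (B).
(A) needed (B), now all done → (A).
That leaves (E) as the only ready step → (E).
(D) is the only step now ready → (D).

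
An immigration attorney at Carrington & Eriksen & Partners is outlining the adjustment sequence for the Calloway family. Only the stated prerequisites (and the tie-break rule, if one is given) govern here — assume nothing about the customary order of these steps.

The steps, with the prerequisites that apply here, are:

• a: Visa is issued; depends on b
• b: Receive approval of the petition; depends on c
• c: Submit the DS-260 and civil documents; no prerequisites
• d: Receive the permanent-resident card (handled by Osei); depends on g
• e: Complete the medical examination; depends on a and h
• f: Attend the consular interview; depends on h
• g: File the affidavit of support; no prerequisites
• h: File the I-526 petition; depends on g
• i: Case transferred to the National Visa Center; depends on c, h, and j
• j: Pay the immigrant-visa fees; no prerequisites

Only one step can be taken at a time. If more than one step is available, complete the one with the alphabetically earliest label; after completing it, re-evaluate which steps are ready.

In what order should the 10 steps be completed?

c, b, a, g, d, h, e, f, j, i

c, g and j have no prerequisites; c has the earlier label, so c is first.
b, g and j are all available; b has the earlier label → b.
a, g and j are all available; a has the earlier label → a.
g and j are both available; g has the earlier label → g.
d and h now also ready, so the ready set is {d, h, j}; d has the earlier label → d.
Now h and j have their prerequisites met. h has the earlier label, so h next.
e, f and j are all available; e has the earlier label → e.
Now f and j have their prerequisites met. f has the earlier label, so f next.
Next only j has its prerequisites met → j.
Next only i has its prerequisites met → i.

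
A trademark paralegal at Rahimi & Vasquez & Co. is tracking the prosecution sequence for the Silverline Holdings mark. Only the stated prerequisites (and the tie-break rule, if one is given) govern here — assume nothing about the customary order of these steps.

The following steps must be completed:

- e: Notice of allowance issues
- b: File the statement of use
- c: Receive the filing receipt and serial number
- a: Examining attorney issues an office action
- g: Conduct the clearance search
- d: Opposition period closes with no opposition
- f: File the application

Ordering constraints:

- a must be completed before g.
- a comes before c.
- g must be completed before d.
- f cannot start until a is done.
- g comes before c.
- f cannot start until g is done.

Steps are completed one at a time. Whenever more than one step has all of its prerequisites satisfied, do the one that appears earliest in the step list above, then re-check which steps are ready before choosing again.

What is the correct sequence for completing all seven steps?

e, b, a, g, c, d, f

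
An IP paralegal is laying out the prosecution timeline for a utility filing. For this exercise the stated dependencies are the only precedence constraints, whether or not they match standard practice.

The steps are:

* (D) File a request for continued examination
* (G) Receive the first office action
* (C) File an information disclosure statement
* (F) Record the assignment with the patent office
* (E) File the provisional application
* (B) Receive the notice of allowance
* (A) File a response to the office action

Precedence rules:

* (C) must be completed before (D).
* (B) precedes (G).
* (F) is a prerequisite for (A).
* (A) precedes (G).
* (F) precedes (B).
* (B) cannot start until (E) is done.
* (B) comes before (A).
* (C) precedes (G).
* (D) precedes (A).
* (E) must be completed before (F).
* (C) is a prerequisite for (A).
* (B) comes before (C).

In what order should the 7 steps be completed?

(E), (F), (B), (C), (D), (A), (G)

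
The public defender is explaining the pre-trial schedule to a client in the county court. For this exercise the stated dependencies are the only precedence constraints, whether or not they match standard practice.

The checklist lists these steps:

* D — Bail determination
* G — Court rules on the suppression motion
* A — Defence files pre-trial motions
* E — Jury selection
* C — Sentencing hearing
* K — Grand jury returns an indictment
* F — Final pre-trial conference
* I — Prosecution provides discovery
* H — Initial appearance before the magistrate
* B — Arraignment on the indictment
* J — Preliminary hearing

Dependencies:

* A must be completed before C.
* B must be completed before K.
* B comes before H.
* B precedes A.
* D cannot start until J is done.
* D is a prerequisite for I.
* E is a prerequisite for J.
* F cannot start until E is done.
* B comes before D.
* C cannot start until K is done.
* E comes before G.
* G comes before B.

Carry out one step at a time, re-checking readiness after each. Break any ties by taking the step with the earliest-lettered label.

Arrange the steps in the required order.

E F G B A H J D I K C

Only E has no prerequisites, so it is first.
Ready: F, G and J. F has the earlier label → F.
Ready: G and J. G has the earlier label → G.
B now also ready, so the ready set is {B, J}; B has the earlier label → B.
Ready: A, H, J and K. A has the earlier label → A.
Now H, J and K have their prerequisites met. H has the earlier label, so H next.
Now J and K have their prerequisites met. J has the earlier label, so J next.
D and K are both available; D has the earlier label → D.
Ready: I and K. I has the earlier label → I.
K is the only step now ready → K.
C needed A and K, now all done → C.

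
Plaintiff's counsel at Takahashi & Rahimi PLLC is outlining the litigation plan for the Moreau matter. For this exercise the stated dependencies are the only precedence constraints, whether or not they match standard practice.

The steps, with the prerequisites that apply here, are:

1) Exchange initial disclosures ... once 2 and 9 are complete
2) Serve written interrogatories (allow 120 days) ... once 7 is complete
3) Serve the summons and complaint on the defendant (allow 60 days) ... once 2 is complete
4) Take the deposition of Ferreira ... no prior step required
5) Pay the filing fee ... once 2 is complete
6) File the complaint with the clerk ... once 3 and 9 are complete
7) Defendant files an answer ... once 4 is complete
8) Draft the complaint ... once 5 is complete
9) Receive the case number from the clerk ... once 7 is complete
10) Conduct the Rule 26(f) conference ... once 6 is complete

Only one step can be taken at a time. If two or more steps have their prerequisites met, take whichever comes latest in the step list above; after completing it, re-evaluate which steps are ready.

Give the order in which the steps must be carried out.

4 → 7 → 9 → 2 → 5 → 8 → 3 → 6 → 10 → 1

4 is the only step with nothing outstanding, so it goes first.
7 needed 4, now all done → 7.
Ready: 9 and 2. 9 is listed later → 9.
2 needed 7, now all done → 2.
Ready: 5, 3 and 1. 5 is listed later → 5.
8 now also ready, so the ready set is {8, 3, 1}; 8 is listed later → 8.
Ready: 3 and 1. 3 is listed later → 3.
6 now also ready, so the ready set is {6, 1}; 6 is listed later → 6.
Ready: 10 and 1. 10 is listed later → 10.
1 is the only step now ready → 1.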